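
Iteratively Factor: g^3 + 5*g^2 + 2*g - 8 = (g + 4)*(g^2 + g - 2) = (g + 2)*(g + 4)*(g - 1)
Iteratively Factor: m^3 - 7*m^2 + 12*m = (m - 4)*(m^2 - 3*m) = (m - 4)*(m - 3)*(m)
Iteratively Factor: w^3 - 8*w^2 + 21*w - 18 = (w - 2)*(w^2 - 6*w + 9) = (w - 3)*(w - 2)*(w - 3)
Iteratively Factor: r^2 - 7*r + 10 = (r - 5)*(r - 2)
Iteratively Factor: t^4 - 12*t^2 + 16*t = (t + 4)*(t^3 - 4*t^2 + 4*t) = t*(t + 4)*(t^2 - 4*t + 4) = t*(t - 2)*(t + 4)*(t - 2)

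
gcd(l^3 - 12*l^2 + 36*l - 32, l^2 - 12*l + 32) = l - 8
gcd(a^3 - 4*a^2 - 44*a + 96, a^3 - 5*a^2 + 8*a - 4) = a - 2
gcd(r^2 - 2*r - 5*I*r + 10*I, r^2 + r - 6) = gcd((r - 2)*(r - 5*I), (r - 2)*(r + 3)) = r - 2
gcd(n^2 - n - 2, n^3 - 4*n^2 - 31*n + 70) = n - 2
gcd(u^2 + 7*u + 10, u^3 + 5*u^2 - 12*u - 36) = u + 2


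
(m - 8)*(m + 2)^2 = m^3 - 4*m^2 - 28*m - 32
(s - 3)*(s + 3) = s^2 - 9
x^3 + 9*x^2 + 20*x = x*(x + 4)*(x + 5)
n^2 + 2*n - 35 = (n - 5)*(n + 7)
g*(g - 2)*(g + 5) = g^3 + 3*g^2 - 10*g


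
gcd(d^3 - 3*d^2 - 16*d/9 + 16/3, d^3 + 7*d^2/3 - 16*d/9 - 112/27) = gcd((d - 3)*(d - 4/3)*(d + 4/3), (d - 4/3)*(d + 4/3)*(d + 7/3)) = d^2 - 16/9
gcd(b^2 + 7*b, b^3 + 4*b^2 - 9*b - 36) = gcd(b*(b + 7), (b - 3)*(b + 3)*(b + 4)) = 1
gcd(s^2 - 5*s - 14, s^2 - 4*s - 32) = 1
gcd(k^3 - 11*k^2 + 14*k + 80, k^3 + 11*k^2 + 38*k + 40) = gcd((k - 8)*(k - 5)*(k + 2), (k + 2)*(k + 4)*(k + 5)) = k + 2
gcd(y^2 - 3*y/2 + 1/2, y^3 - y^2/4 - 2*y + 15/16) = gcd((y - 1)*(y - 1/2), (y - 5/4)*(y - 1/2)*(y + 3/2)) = y - 1/2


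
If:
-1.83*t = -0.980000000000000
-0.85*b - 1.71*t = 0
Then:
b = -1.08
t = 0.54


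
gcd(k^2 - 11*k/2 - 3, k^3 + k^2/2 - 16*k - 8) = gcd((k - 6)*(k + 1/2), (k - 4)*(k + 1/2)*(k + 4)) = k + 1/2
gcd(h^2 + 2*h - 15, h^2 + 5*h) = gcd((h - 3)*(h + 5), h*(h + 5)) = h + 5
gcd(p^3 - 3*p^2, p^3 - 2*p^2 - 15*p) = p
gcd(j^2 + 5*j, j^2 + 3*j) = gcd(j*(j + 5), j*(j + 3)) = j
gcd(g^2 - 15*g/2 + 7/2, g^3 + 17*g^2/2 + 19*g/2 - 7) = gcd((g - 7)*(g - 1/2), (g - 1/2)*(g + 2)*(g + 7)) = g - 1/2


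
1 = 1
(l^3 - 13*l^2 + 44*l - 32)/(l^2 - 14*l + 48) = (l^2 - 5*l + 4)/(l - 6)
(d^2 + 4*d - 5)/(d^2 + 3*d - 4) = (d + 5)/(d + 4)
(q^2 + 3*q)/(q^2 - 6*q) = (q + 3)/(q - 6)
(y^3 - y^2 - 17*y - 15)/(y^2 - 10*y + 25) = (y^2 + 4*y + 3)/(y - 5)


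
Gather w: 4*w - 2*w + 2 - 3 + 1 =2*w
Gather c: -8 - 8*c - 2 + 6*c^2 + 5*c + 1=6*c^2 - 3*c - 9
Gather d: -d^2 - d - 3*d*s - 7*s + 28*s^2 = -d^2 + d*(-3*s - 1) + 28*s^2 - 7*s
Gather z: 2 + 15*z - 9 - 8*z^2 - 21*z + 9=-8*z^2 - 6*z + 2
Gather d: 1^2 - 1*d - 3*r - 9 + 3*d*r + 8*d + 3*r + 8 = d*(3*r + 7)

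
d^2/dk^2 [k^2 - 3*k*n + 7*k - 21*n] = 2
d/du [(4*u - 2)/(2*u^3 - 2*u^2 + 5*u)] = 2*(-8*u^3 + 10*u^2 - 4*u + 5)/(u^2*(4*u^4 - 8*u^3 + 24*u^2 - 20*u + 25))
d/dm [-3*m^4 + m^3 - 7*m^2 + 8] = m*(-12*m^2 + 3*m - 14)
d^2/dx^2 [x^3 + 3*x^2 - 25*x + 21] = 6*x + 6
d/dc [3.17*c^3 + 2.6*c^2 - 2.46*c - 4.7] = 9.51*c^2 + 5.2*c - 2.46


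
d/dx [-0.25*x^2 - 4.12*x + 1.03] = -0.5*x - 4.12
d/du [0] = 0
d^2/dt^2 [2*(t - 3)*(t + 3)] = 4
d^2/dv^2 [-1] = 0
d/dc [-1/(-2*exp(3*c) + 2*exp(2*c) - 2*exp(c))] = (-3*exp(2*c) + 2*exp(c) - 1)*exp(-c)/(2*(exp(2*c) - exp(c) + 1)^2)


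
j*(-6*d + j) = -6*d*j + j^2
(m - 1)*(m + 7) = m^2 + 6*m - 7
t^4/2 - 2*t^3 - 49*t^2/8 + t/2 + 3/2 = (t/2 + 1)*(t - 6)*(t - 1/2)*(t + 1/2)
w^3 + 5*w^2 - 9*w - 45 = (w - 3)*(w + 3)*(w + 5)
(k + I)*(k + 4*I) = k^2 + 5*I*k - 4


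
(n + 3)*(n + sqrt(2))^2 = n^3 + 2*sqrt(2)*n^2 + 3*n^2 + 2*n + 6*sqrt(2)*n + 6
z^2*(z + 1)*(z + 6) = z^4 + 7*z^3 + 6*z^2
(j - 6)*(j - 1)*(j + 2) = j^3 - 5*j^2 - 8*j + 12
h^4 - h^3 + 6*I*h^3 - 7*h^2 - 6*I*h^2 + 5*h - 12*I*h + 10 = (h - 2)*(h + 1)*(h + I)*(h + 5*I)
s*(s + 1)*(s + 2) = s^3 + 3*s^2 + 2*s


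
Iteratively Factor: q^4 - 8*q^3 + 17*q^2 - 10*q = (q - 2)*(q^3 - 6*q^2 + 5*q) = (q - 5)*(q - 2)*(q^2 - q) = q*(q - 5)*(q - 2)*(q - 1)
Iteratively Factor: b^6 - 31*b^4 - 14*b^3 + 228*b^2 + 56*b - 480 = (b - 5)*(b^5 + 5*b^4 - 6*b^3 - 44*b^2 + 8*b + 96) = (b - 5)*(b - 2)*(b^4 + 7*b^3 + 8*b^2 - 28*b - 48) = (b - 5)*(b - 2)*(b + 2)*(b^3 + 5*b^2 - 2*b - 24) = (b - 5)*(b - 2)^2*(b + 2)*(b^2 + 7*b + 12) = (b - 5)*(b - 2)^2*(b + 2)*(b + 3)*(b + 4)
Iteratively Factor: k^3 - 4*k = (k + 2)*(k^2 - 2*k) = (k - 2)*(k + 2)*(k)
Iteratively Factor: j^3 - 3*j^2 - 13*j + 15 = (j - 5)*(j^2 + 2*j - 3) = (j - 5)*(j - 1)*(j + 3)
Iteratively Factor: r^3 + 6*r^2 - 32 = (r + 4)*(r^2 + 2*r - 8) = (r + 4)^2*(r - 2)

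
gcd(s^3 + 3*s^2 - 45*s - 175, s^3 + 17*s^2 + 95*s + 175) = s^2 + 10*s + 25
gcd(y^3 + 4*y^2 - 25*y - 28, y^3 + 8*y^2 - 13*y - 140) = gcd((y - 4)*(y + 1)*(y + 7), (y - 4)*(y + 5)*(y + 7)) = y^2 + 3*y - 28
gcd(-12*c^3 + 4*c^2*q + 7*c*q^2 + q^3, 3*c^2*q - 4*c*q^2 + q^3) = -c + q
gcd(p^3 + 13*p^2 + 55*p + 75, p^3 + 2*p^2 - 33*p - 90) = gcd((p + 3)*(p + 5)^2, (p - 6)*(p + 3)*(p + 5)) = p^2 + 8*p + 15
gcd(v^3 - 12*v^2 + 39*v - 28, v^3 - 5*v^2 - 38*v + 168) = v^2 - 11*v + 28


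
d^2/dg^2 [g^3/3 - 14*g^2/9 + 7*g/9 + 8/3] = 2*g - 28/9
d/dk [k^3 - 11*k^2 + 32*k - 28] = 3*k^2 - 22*k + 32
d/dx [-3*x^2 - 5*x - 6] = -6*x - 5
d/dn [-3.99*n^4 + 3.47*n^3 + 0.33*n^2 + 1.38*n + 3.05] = -15.96*n^3 + 10.41*n^2 + 0.66*n + 1.38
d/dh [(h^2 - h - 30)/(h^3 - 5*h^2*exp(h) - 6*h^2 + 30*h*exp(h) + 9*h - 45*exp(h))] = ((2*h - 1)*(h^3 - 5*h^2*exp(h) - 6*h^2 + 30*h*exp(h) + 9*h - 45*exp(h)) - (-h^2 + h + 30)*(5*h^2*exp(h) - 3*h^2 - 20*h*exp(h) + 12*h + 15*exp(h) - 9))/(h^3 - 5*h^2*exp(h) - 6*h^2 + 30*h*exp(h) + 9*h - 45*exp(h))^2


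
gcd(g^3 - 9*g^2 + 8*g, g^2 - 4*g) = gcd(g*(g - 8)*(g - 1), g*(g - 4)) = g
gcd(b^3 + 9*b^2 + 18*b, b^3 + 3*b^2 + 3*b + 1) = 1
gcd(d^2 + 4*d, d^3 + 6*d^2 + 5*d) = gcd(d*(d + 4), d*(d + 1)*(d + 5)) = d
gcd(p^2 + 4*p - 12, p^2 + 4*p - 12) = p^2 + 4*p - 12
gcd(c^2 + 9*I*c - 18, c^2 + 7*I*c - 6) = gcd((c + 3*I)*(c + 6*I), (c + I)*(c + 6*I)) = c + 6*I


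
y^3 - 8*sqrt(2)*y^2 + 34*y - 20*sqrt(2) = (y - 5*sqrt(2))*(y - 2*sqrt(2))*(y - sqrt(2))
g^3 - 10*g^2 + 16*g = g*(g - 8)*(g - 2)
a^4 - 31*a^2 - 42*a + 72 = (a - 6)*(a - 1)*(a + 3)*(a + 4)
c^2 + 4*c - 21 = (c - 3)*(c + 7)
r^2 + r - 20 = (r - 4)*(r + 5)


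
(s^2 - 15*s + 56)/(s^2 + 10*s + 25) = (s^2 - 15*s + 56)/(s^2 + 10*s + 25)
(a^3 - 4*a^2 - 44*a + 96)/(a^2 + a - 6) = (a^2 - 2*a - 48)/(a + 3)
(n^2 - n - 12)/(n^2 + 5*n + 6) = (n - 4)/(n + 2)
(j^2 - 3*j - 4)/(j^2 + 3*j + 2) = (j - 4)/(j + 2)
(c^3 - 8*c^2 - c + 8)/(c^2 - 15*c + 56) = (c^2 - 1)/(c - 7)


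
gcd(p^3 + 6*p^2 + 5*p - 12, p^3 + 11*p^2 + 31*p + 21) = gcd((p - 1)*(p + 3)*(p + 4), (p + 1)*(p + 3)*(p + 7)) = p + 3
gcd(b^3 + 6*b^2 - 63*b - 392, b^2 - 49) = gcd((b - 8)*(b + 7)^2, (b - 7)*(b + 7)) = b + 7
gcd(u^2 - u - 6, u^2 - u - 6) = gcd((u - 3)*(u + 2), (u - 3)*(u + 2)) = u^2 - u - 6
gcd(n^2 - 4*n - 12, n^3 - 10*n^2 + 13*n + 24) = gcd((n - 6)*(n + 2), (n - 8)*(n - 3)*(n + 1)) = 1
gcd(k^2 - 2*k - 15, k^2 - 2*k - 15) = k^2 - 2*k - 15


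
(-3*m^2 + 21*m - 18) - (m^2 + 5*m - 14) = -4*m^2 + 16*m - 4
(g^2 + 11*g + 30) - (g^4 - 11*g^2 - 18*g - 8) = -g^4 + 12*g^2 + 29*g + 38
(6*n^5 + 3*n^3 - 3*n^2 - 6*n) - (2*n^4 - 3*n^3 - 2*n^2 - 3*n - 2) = 6*n^5 - 2*n^4 + 6*n^3 - n^2 - 3*n + 2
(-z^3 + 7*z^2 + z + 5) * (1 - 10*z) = 10*z^4 - 71*z^3 - 3*z^2 - 49*z + 5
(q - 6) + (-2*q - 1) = -q - 7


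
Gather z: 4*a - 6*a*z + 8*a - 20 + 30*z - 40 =12*a + z*(30 - 6*a) - 60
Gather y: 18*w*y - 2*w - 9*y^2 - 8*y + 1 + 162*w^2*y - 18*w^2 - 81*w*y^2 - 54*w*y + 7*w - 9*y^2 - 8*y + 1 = -18*w^2 + 5*w + y^2*(-81*w - 18) + y*(162*w^2 - 36*w - 16) + 2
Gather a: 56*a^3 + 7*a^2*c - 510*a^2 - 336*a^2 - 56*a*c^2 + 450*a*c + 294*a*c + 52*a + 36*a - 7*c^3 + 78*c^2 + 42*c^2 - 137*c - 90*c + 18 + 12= 56*a^3 + a^2*(7*c - 846) + a*(-56*c^2 + 744*c + 88) - 7*c^3 + 120*c^2 - 227*c + 30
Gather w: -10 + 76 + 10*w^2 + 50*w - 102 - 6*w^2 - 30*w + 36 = 4*w^2 + 20*w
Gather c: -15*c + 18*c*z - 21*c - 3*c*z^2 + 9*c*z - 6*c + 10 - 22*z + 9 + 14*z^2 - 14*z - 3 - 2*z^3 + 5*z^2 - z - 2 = c*(-3*z^2 + 27*z - 42) - 2*z^3 + 19*z^2 - 37*z + 14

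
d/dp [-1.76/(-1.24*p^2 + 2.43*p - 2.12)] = (4.2768 - 4.3648*p)/(1.24*p^2 - 2.43*p + 2.12)^2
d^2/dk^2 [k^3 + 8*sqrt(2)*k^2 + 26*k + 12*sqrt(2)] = 6*k + 16*sqrt(2)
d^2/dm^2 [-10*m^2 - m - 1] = -20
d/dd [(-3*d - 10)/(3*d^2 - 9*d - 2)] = 3*(3*d^2 + 20*d - 28)/(9*d^4 - 54*d^3 + 69*d^2 + 36*d + 4)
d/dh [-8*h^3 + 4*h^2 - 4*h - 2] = -24*h^2 + 8*h - 4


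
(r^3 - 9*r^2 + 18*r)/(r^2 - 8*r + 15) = r*(r - 6)/(r - 5)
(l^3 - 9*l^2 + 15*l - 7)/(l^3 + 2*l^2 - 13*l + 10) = (l^2 - 8*l + 7)/(l^2 + 3*l - 10)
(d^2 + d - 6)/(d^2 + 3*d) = (d - 2)/d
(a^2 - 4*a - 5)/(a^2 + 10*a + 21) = (a^2 - 4*a - 5)/(a^2 + 10*a + 21)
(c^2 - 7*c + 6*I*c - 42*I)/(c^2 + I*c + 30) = (c - 7)/(c - 5*I)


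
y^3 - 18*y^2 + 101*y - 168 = (y - 8)*(y - 7)*(y - 3)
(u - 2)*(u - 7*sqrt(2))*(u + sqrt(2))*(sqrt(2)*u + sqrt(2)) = sqrt(2)*u^4 - 12*u^3 - sqrt(2)*u^3 - 16*sqrt(2)*u^2 + 12*u^2 + 14*sqrt(2)*u + 24*u + 28*sqrt(2)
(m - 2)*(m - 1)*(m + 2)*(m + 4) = m^4 + 3*m^3 - 8*m^2 - 12*m + 16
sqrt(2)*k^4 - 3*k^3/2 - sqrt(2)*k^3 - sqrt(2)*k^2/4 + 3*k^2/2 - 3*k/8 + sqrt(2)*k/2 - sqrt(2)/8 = (k - 1/2)^2*(k - sqrt(2))*(sqrt(2)*k + 1/2)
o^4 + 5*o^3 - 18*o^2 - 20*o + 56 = (o - 2)^2*(o + 2)*(o + 7)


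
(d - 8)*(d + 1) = d^2 - 7*d - 8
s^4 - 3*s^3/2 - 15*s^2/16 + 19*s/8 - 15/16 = (s - 1)^2*(s - 3/4)*(s + 5/4)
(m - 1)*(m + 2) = m^2 + m - 2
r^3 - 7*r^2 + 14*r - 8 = (r - 4)*(r - 2)*(r - 1)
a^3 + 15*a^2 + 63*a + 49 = (a + 1)*(a + 7)^2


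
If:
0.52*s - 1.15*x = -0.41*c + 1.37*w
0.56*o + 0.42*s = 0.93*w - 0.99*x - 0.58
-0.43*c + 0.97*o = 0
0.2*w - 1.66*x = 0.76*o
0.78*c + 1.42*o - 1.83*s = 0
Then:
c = 3.05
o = 1.35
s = 2.35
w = 2.11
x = -0.36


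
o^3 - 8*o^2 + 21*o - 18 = (o - 3)^2*(o - 2)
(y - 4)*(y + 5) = y^2 + y - 20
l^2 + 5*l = l*(l + 5)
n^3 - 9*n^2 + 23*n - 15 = (n - 5)*(n - 3)*(n - 1)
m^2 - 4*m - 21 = (m - 7)*(m + 3)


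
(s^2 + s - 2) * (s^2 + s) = s^4 + 2*s^3 - s^2 - 2*s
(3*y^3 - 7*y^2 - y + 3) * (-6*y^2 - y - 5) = -18*y^5 + 39*y^4 - 2*y^3 + 18*y^2 + 2*y - 15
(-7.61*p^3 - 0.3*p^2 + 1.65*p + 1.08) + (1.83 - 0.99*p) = -7.61*p^3 - 0.3*p^2 + 0.66*p + 2.91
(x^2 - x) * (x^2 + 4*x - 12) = x^4 + 3*x^3 - 16*x^2 + 12*x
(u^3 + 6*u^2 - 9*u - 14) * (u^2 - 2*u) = u^5 + 4*u^4 - 21*u^3 + 4*u^2 + 28*u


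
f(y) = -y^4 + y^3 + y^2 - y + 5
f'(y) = -4*y^3 + 3*y^2 + 2*y - 1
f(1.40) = 4.46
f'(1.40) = -3.30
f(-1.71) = -3.92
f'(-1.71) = 24.35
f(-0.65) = 5.62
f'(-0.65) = 0.07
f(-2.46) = -38.00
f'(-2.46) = 71.78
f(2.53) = -15.91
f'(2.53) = -41.51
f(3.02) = -44.54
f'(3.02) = -77.77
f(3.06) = -47.72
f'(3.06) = -81.40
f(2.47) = -13.52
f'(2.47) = -38.03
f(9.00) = -5755.00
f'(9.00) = -2656.00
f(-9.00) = -7195.00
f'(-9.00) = 3140.00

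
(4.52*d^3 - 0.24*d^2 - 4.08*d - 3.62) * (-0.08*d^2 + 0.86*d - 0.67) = -0.3616*d^5 + 3.9064*d^4 - 2.9084*d^3 - 3.0584*d^2 - 0.3796*d + 2.4254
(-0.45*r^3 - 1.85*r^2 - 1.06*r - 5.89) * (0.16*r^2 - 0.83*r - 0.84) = -0.072*r^5 + 0.0775*r^4 + 1.7439*r^3 + 1.4914*r^2 + 5.7791*r + 4.9476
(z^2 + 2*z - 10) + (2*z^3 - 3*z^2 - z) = 2*z^3 - 2*z^2 + z - 10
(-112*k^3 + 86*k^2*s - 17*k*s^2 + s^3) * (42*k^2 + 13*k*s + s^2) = -4704*k^5 + 2156*k^4*s + 292*k^3*s^2 - 93*k^2*s^3 - 4*k*s^4 + s^5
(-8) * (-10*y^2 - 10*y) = 80*y^2 + 80*y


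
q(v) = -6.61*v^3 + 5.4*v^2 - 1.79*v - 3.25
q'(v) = -19.83*v^2 + 10.8*v - 1.79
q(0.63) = -3.89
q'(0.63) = -2.86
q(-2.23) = 100.90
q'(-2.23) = -124.49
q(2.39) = -66.92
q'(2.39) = -89.25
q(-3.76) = 431.19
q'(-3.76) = -322.75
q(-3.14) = 260.25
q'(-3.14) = -231.22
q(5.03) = -716.84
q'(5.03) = -449.18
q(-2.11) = 86.66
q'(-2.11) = -112.86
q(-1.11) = 14.43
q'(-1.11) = -38.21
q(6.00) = -1247.35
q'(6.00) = -650.87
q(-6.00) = 1629.65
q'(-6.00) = -780.47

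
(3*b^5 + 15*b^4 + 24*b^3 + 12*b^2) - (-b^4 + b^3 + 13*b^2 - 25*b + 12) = 3*b^5 + 16*b^4 + 23*b^3 - b^2 + 25*b - 12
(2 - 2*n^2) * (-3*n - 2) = 6*n^3 + 4*n^2 - 6*n - 4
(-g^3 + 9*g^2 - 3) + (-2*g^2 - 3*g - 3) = -g^3 + 7*g^2 - 3*g - 6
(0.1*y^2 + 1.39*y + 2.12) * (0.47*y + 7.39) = 0.047*y^3 + 1.3923*y^2 + 11.2685*y + 15.6668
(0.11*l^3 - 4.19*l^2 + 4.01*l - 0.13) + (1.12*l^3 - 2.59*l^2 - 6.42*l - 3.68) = 1.23*l^3 - 6.78*l^2 - 2.41*l - 3.81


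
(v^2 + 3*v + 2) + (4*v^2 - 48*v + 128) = 5*v^2 - 45*v + 130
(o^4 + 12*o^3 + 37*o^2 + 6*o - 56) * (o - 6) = o^5 + 6*o^4 - 35*o^3 - 216*o^2 - 92*o + 336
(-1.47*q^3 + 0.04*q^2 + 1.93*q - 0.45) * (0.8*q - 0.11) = -1.176*q^4 + 0.1937*q^3 + 1.5396*q^2 - 0.5723*q + 0.0495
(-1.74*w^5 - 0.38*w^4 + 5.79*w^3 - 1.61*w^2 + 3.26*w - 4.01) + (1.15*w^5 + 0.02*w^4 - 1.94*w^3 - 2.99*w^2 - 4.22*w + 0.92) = -0.59*w^5 - 0.36*w^4 + 3.85*w^3 - 4.6*w^2 - 0.96*w - 3.09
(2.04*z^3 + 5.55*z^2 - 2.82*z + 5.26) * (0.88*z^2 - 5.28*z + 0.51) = 1.7952*z^5 - 5.8872*z^4 - 30.7452*z^3 + 22.3489*z^2 - 29.211*z + 2.6826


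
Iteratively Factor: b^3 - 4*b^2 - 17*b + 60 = (b - 5)*(b^2 + b - 12) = (b - 5)*(b + 4)*(b - 3)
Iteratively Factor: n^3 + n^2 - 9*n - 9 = (n - 3)*(n^2 + 4*n + 3) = (n - 3)*(n + 1)*(n + 3)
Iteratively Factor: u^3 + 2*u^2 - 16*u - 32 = (u + 2)*(u^2 - 16) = (u - 4)*(u + 2)*(u + 4)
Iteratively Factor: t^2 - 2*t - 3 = (t + 1)*(t - 3)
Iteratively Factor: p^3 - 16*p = (p - 4)*(p^2 + 4*p) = (p - 4)*(p + 4)*(p)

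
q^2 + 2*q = q*(q + 2)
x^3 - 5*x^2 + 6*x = x*(x - 3)*(x - 2)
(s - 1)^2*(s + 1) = s^3 - s^2 - s + 1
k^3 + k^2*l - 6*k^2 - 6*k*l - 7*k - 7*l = (k - 7)*(k + 1)*(k + l)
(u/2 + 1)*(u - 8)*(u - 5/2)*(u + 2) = u^4/2 - 13*u^3/4 - 9*u^2 + 19*u + 40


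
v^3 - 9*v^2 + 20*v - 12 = (v - 6)*(v - 2)*(v - 1)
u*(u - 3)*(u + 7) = u^3 + 4*u^2 - 21*u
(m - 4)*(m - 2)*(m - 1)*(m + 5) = m^4 - 2*m^3 - 21*m^2 + 62*m - 40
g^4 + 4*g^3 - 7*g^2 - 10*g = g*(g - 2)*(g + 1)*(g + 5)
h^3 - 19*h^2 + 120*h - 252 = (h - 7)*(h - 6)^2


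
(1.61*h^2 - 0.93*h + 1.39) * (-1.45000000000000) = -2.3345*h^2 + 1.3485*h - 2.0155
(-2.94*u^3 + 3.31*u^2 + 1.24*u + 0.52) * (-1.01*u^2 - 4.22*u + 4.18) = 2.9694*u^5 + 9.0637*u^4 - 27.5098*u^3 + 8.0778*u^2 + 2.9888*u + 2.1736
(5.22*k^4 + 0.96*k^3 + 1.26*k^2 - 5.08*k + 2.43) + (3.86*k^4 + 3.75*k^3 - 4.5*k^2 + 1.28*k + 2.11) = 9.08*k^4 + 4.71*k^3 - 3.24*k^2 - 3.8*k + 4.54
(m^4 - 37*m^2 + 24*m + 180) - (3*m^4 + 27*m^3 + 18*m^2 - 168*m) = -2*m^4 - 27*m^3 - 55*m^2 + 192*m + 180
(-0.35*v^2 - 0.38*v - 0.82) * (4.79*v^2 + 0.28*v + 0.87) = -1.6765*v^4 - 1.9182*v^3 - 4.3387*v^2 - 0.5602*v - 0.7134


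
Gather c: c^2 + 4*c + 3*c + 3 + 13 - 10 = c^2 + 7*c + 6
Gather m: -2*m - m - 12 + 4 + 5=-3*m - 3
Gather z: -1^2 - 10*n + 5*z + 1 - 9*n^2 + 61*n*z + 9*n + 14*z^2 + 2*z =-9*n^2 - n + 14*z^2 + z*(61*n + 7)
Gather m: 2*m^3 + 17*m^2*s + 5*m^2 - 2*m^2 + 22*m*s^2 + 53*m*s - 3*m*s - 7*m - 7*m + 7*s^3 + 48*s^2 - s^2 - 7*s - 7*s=2*m^3 + m^2*(17*s + 3) + m*(22*s^2 + 50*s - 14) + 7*s^3 + 47*s^2 - 14*s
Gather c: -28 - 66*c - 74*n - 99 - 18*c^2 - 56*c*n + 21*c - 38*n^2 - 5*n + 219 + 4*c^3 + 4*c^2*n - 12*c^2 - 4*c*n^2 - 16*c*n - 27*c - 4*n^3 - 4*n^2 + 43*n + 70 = 4*c^3 + c^2*(4*n - 30) + c*(-4*n^2 - 72*n - 72) - 4*n^3 - 42*n^2 - 36*n + 162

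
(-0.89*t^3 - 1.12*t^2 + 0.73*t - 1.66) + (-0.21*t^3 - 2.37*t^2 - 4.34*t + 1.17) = -1.1*t^3 - 3.49*t^2 - 3.61*t - 0.49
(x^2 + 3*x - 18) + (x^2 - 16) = 2*x^2 + 3*x - 34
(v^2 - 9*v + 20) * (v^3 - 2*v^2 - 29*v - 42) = v^5 - 11*v^4 + 9*v^3 + 179*v^2 - 202*v - 840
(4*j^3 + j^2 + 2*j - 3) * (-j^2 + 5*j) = -4*j^5 + 19*j^4 + 3*j^3 + 13*j^2 - 15*j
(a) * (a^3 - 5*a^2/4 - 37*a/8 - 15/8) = a^4 - 5*a^3/4 - 37*a^2/8 - 15*a/8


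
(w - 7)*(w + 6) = w^2 - w - 42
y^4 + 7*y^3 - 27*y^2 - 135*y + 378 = (y - 3)^2*(y + 6)*(y + 7)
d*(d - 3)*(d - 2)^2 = d^4 - 7*d^3 + 16*d^2 - 12*d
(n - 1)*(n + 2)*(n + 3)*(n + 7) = n^4 + 11*n^3 + 29*n^2 + n - 42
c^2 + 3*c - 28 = (c - 4)*(c + 7)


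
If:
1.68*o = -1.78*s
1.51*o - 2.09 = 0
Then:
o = 1.38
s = -1.31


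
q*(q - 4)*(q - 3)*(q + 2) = q^4 - 5*q^3 - 2*q^2 + 24*q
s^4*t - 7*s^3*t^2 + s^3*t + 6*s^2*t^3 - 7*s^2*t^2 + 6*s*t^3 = s*(s - 6*t)*(s - t)*(s*t + t)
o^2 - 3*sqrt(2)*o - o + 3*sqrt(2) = (o - 1)*(o - 3*sqrt(2))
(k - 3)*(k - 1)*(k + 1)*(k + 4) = k^4 + k^3 - 13*k^2 - k + 12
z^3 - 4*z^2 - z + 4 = (z - 4)*(z - 1)*(z + 1)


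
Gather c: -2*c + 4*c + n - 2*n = 2*c - n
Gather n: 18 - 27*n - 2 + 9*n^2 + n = 9*n^2 - 26*n + 16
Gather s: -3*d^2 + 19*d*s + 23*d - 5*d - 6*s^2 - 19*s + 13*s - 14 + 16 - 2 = -3*d^2 + 18*d - 6*s^2 + s*(19*d - 6)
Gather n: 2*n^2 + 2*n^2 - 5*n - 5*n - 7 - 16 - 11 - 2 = 4*n^2 - 10*n - 36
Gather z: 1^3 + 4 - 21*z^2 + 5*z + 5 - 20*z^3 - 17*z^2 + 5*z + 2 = -20*z^3 - 38*z^2 + 10*z + 12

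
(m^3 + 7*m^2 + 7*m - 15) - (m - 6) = m^3 + 7*m^2 + 6*m - 9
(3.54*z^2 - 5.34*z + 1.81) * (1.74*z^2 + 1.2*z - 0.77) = 6.1596*z^4 - 5.0436*z^3 - 5.9844*z^2 + 6.2838*z - 1.3937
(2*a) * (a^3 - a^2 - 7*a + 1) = 2*a^4 - 2*a^3 - 14*a^2 + 2*a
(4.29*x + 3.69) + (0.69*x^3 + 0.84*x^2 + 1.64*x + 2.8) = 0.69*x^3 + 0.84*x^2 + 5.93*x + 6.49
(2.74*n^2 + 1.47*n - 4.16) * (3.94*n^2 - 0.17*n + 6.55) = 10.7956*n^4 + 5.326*n^3 + 1.3067*n^2 + 10.3357*n - 27.248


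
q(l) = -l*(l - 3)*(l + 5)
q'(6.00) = -117.00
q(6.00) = -198.00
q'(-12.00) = -369.00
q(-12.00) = 1260.00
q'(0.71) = 10.65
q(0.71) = 9.28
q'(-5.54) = -54.91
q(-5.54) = 25.55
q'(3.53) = -36.50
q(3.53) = -15.96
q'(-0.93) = 16.13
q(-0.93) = -14.88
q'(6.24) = -126.77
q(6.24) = -227.25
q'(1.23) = 5.54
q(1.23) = 13.56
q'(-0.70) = 16.33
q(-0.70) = -11.14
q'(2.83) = -20.35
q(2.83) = 3.77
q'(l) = -l*(l - 3) - l*(l + 5) - (l - 3)*(l + 5)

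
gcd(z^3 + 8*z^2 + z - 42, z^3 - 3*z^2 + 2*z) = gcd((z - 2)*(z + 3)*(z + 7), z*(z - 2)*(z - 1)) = z - 2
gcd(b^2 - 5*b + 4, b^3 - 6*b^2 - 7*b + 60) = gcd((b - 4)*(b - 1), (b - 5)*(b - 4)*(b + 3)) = b - 4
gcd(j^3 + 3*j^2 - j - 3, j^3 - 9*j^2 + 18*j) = 1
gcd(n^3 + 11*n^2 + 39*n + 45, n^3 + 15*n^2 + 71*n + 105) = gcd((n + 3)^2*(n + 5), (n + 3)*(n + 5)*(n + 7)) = n^2 + 8*n + 15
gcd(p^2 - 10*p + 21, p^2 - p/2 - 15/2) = p - 3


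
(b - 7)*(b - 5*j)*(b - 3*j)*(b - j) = b^4 - 9*b^3*j - 7*b^3 + 23*b^2*j^2 + 63*b^2*j - 15*b*j^3 - 161*b*j^2 + 105*j^3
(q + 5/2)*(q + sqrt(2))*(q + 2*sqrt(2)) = q^3 + 5*q^2/2 + 3*sqrt(2)*q^2 + 4*q + 15*sqrt(2)*q/2 + 10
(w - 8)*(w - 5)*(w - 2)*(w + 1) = w^4 - 14*w^3 + 51*w^2 - 14*w - 80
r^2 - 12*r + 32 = (r - 8)*(r - 4)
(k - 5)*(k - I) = k^2 - 5*k - I*k + 5*I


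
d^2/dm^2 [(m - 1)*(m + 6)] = 2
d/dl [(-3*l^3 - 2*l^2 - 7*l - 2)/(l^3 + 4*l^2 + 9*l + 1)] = (-10*l^4 - 40*l^3 + 7*l^2 + 12*l + 11)/(l^6 + 8*l^5 + 34*l^4 + 74*l^3 + 89*l^2 + 18*l + 1)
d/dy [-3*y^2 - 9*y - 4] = -6*y - 9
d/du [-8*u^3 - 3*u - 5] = -24*u^2 - 3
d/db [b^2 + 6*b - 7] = 2*b + 6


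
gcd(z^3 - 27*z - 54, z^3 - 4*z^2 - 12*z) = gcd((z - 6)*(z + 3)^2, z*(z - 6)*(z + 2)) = z - 6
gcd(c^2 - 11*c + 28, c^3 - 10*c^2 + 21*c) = c - 7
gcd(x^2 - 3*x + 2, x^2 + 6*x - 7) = x - 1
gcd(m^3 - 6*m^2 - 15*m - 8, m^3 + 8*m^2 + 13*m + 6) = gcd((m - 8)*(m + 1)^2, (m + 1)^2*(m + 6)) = m^2 + 2*m + 1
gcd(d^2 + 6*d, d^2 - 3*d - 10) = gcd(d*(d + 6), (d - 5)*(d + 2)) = 1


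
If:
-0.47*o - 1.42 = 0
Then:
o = -3.02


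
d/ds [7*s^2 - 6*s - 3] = 14*s - 6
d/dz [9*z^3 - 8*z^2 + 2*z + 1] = 27*z^2 - 16*z + 2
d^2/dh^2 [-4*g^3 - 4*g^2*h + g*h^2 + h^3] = 2*g + 6*h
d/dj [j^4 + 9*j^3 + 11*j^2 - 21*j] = 4*j^3 + 27*j^2 + 22*j - 21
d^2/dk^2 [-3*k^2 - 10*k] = -6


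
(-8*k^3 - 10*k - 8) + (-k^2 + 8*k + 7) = -8*k^3 - k^2 - 2*k - 1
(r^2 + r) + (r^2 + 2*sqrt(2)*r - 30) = 2*r^2 + r + 2*sqrt(2)*r - 30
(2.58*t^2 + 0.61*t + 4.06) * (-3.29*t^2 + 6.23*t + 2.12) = -8.4882*t^4 + 14.0665*t^3 - 4.0875*t^2 + 26.587*t + 8.6072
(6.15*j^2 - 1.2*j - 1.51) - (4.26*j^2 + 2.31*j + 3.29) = 1.89*j^2 - 3.51*j - 4.8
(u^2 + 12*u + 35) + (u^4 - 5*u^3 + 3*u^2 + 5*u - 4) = u^4 - 5*u^3 + 4*u^2 + 17*u + 31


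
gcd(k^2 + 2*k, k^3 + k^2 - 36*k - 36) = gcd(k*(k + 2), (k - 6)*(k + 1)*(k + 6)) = 1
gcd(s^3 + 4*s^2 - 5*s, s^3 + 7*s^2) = s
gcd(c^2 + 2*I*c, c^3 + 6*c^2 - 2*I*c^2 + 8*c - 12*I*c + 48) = c + 2*I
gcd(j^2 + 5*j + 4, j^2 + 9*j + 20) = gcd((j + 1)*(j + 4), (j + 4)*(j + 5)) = j + 4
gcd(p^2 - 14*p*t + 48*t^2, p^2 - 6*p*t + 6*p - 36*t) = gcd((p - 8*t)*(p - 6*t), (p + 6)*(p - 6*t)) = p - 6*t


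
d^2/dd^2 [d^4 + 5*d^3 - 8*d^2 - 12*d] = 12*d^2 + 30*d - 16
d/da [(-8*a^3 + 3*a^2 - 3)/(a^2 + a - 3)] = (-8*a^4 - 16*a^3 + 75*a^2 - 12*a + 3)/(a^4 + 2*a^3 - 5*a^2 - 6*a + 9)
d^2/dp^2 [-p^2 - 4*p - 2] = -2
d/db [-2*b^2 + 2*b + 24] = 2 - 4*b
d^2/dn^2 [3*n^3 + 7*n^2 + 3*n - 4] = 18*n + 14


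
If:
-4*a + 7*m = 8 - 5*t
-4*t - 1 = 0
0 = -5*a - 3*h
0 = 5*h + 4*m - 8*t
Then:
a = 153/127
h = -255/127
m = 1021/508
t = -1/4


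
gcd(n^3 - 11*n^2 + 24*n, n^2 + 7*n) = n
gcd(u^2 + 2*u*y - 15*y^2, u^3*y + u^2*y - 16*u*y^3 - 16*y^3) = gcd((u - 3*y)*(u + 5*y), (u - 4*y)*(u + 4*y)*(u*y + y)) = 1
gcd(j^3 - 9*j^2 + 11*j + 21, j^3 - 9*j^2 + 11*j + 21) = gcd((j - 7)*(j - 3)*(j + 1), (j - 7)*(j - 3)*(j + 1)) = j^3 - 9*j^2 + 11*j + 21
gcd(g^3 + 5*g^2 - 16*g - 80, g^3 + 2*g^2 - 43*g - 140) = g^2 + 9*g + 20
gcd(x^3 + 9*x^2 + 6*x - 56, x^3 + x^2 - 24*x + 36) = x - 2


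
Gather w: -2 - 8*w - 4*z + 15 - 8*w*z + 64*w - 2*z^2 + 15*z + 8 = w*(56 - 8*z) - 2*z^2 + 11*z + 21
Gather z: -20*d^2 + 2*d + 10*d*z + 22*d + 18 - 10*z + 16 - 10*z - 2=-20*d^2 + 24*d + z*(10*d - 20) + 32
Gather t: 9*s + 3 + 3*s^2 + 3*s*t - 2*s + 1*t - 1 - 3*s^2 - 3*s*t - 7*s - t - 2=0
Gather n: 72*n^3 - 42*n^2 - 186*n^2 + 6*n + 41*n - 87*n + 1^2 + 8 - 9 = 72*n^3 - 228*n^2 - 40*n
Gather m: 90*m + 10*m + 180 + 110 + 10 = 100*m + 300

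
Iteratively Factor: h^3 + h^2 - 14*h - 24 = (h - 4)*(h^2 + 5*h + 6) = (h - 4)*(h + 2)*(h + 3)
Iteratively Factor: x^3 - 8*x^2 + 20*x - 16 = (x - 2)*(x^2 - 6*x + 8) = (x - 2)^2*(x - 4)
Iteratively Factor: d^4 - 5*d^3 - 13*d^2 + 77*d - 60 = (d - 1)*(d^3 - 4*d^2 - 17*d + 60) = (d - 1)*(d + 4)*(d^2 - 8*d + 15) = (d - 5)*(d - 1)*(d + 4)*(d - 3)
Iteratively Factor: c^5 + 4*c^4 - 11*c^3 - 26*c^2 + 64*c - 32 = (c + 4)*(c^4 - 11*c^2 + 18*c - 8) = (c - 2)*(c + 4)*(c^3 + 2*c^2 - 7*c + 4) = (c - 2)*(c - 1)*(c + 4)*(c^2 + 3*c - 4) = (c - 2)*(c - 1)^2*(c + 4)*(c + 4)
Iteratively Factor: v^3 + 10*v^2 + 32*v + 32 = (v + 2)*(v^2 + 8*v + 16) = (v + 2)*(v + 4)*(v + 4)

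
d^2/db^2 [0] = 0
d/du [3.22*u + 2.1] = 3.22000000000000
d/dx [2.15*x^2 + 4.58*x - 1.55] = 4.3*x + 4.58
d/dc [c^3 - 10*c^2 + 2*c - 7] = 3*c^2 - 20*c + 2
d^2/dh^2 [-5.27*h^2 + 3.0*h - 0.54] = -10.5400000000000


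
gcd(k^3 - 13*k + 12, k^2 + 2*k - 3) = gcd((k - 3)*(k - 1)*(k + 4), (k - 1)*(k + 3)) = k - 1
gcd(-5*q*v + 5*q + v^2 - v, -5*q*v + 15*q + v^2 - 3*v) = 5*q - v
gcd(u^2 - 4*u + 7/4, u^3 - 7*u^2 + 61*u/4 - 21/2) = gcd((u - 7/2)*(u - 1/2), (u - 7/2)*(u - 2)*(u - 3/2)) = u - 7/2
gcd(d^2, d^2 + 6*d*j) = d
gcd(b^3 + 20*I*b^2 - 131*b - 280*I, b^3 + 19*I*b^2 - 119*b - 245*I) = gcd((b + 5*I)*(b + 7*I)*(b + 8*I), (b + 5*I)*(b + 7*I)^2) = b^2 + 12*I*b - 35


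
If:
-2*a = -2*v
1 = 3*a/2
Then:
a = 2/3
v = 2/3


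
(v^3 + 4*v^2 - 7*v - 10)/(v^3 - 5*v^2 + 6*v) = (v^2 + 6*v + 5)/(v*(v - 3))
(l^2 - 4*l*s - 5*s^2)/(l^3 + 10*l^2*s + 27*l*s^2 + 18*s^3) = (l - 5*s)/(l^2 + 9*l*s + 18*s^2)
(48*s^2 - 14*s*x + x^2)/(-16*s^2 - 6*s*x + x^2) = (-6*s + x)/(2*s + x)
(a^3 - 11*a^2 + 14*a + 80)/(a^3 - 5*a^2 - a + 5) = (a^2 - 6*a - 16)/(a^2 - 1)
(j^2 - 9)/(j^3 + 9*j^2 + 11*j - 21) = (j - 3)/(j^2 + 6*j - 7)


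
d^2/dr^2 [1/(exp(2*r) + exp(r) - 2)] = (2*(2*exp(r) + 1)^2*exp(r) - (4*exp(r) + 1)*(exp(2*r) + exp(r) - 2))*exp(r)/(exp(2*r) + exp(r) - 2)^3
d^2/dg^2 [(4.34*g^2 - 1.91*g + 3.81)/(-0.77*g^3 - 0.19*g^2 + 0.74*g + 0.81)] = (-5.14637199999999*g^6 + 6.794634*g^5 - 40.268382*g^4 - 45.72033*g^3 + 22.48803*g^2 - 9.279972*g - 13.330086)/(0.456533*g^9 + 0.337953*g^8 - 1.232847*g^7 - 2.08346*g^6 + 0.473796*g^5 + 2.993637*g^4 + 1.793683*g^3 - 0.956691*g^2 - 1.456542*g - 0.531441)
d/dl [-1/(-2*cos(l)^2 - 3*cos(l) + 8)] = (4*cos(l) + 3)*sin(l)/(3*cos(l) + cos(2*l) - 7)^2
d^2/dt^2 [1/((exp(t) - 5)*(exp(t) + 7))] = (4*exp(3*t) + 6*exp(2*t) + 144*exp(t) + 70)*exp(t)/(exp(6*t) + 6*exp(5*t) - 93*exp(4*t) - 412*exp(3*t) + 3255*exp(2*t) + 7350*exp(t) - 42875)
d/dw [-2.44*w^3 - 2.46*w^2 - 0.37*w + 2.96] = -7.32*w^2 - 4.92*w - 0.37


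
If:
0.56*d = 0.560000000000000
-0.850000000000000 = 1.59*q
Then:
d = 1.00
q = -0.53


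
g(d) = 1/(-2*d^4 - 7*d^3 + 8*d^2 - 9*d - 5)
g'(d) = (8*d^3 + 21*d^2 - 16*d + 9)/(-2*d^4 - 7*d^3 + 8*d^2 - 9*d - 5)^2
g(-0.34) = -1.30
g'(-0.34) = 28.15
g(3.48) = -0.00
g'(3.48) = 0.00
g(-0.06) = -0.23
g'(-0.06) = 0.51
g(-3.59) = 0.01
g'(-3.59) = -0.00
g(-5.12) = -0.01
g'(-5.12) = -0.01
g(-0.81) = 0.10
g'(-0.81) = 0.29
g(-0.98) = 0.06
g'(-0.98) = 0.14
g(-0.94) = 0.07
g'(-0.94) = 0.16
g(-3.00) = 0.01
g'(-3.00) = 0.00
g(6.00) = 0.00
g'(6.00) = 0.00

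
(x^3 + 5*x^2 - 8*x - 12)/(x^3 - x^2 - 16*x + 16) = (x^3 + 5*x^2 - 8*x - 12)/(x^3 - x^2 - 16*x + 16)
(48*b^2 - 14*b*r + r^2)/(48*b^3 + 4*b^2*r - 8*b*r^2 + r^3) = (-8*b + r)/(-8*b^2 - 2*b*r + r^2)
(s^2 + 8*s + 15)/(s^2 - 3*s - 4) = (s^2 + 8*s + 15)/(s^2 - 3*s - 4)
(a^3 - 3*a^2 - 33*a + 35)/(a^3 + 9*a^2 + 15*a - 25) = (a - 7)/(a + 5)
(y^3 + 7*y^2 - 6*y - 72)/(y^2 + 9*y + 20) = (y^2 + 3*y - 18)/(y + 5)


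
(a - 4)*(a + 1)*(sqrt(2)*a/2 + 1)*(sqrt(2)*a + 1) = a^4 - 3*a^3 + 3*sqrt(2)*a^3/2 - 9*sqrt(2)*a^2/2 - 3*a^2 - 6*sqrt(2)*a - 3*a - 4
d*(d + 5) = d^2 + 5*d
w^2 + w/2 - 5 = (w - 2)*(w + 5/2)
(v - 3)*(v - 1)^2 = v^3 - 5*v^2 + 7*v - 3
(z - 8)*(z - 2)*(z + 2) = z^3 - 8*z^2 - 4*z + 32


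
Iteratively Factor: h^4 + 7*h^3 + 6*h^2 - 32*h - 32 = (h + 4)*(h^3 + 3*h^2 - 6*h - 8) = (h - 2)*(h + 4)*(h^2 + 5*h + 4) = (h - 2)*(h + 4)^2*(h + 1)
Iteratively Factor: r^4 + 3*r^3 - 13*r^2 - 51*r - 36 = (r + 1)*(r^3 + 2*r^2 - 15*r - 36) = (r + 1)*(r + 3)*(r^2 - r - 12) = (r - 4)*(r + 1)*(r + 3)*(r + 3)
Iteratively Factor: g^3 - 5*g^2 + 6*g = (g - 2)*(g^2 - 3*g) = g*(g - 2)*(g - 3)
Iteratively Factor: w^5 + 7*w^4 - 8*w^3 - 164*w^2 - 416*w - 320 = (w + 2)*(w^4 + 5*w^3 - 18*w^2 - 128*w - 160) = (w - 5)*(w + 2)*(w^3 + 10*w^2 + 32*w + 32) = (w - 5)*(w + 2)*(w + 4)*(w^2 + 6*w + 8) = (w - 5)*(w + 2)^2*(w + 4)*(w + 4)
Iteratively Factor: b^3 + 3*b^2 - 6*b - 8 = (b + 4)*(b^2 - b - 2) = (b + 1)*(b + 4)*(b - 2)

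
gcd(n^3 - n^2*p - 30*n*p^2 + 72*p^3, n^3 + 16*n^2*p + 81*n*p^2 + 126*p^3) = n + 6*p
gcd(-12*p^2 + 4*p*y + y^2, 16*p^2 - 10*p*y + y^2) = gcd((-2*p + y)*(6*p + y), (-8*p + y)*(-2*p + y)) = -2*p + y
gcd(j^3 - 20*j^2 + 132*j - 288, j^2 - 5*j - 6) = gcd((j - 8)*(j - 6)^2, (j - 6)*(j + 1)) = j - 6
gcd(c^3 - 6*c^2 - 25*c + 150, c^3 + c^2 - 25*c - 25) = c^2 - 25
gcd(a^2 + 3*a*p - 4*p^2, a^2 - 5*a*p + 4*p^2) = -a + p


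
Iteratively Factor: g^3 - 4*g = (g - 2)*(g^2 + 2*g) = (g - 2)*(g + 2)*(g)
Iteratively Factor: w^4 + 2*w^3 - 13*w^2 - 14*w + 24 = (w - 3)*(w^3 + 5*w^2 + 2*w - 8) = (w - 3)*(w + 2)*(w^2 + 3*w - 4) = (w - 3)*(w + 2)*(w + 4)*(w - 1)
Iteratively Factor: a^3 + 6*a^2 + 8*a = (a + 2)*(a^2 + 4*a) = (a + 2)*(a + 4)*(a)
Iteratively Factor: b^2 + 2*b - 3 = (b + 3)*(b - 1)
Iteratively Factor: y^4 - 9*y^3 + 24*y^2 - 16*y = (y - 4)*(y^3 - 5*y^2 + 4*y) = (y - 4)*(y - 1)*(y^2 - 4*y) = y*(y - 4)*(y - 1)*(y - 4)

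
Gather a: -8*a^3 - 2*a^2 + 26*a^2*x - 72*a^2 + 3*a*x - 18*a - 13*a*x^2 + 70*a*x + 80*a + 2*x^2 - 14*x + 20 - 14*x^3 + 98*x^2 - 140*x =-8*a^3 + a^2*(26*x - 74) + a*(-13*x^2 + 73*x + 62) - 14*x^3 + 100*x^2 - 154*x + 20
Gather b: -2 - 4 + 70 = 64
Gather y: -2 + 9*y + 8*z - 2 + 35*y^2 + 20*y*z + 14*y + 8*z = 35*y^2 + y*(20*z + 23) + 16*z - 4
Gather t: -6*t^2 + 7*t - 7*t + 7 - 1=6 - 6*t^2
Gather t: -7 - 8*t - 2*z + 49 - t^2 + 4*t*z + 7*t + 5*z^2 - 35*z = -t^2 + t*(4*z - 1) + 5*z^2 - 37*z + 42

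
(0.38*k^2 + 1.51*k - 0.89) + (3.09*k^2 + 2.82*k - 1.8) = 3.47*k^2 + 4.33*k - 2.69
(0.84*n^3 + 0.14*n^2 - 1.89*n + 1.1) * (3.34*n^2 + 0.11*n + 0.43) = 2.8056*n^5 + 0.56*n^4 - 5.936*n^3 + 3.5263*n^2 - 0.6917*n + 0.473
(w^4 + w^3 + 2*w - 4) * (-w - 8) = -w^5 - 9*w^4 - 8*w^3 - 2*w^2 - 12*w + 32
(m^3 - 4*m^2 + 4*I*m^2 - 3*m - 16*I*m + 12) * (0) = 0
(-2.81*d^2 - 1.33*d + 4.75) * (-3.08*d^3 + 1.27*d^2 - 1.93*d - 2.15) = 8.6548*d^5 + 0.5277*d^4 - 10.8958*d^3 + 14.6409*d^2 - 6.308*d - 10.2125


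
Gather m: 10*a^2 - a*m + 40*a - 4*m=10*a^2 + 40*a + m*(-a - 4)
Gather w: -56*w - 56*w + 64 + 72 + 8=144 - 112*w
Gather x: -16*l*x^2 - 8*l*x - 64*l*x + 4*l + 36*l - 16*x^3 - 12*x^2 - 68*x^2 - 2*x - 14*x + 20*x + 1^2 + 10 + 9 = 40*l - 16*x^3 + x^2*(-16*l - 80) + x*(4 - 72*l) + 20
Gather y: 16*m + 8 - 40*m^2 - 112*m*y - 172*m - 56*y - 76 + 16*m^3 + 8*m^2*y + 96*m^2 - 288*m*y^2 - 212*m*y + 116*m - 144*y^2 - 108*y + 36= 16*m^3 + 56*m^2 - 40*m + y^2*(-288*m - 144) + y*(8*m^2 - 324*m - 164) - 32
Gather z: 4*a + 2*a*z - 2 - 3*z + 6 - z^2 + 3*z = 2*a*z + 4*a - z^2 + 4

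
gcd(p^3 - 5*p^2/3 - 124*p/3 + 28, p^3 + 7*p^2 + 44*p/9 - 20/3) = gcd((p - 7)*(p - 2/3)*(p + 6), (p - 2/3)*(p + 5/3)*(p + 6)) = p^2 + 16*p/3 - 4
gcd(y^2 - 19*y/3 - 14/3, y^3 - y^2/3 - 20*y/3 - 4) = y + 2/3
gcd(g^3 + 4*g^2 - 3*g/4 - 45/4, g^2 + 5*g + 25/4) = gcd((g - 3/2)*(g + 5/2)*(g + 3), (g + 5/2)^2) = g + 5/2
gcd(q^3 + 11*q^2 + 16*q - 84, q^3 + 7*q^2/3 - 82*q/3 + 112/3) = q^2 + 5*q - 14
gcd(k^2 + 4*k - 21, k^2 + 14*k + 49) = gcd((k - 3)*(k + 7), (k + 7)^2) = k + 7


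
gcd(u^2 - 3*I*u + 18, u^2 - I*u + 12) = u + 3*I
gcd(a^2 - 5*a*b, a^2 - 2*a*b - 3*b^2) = 1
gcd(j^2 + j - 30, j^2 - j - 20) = j - 5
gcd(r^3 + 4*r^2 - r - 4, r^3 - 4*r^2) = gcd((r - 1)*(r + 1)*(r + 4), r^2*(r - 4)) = 1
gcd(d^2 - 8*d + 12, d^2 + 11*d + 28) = 1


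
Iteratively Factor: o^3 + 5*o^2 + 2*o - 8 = (o + 2)*(o^2 + 3*o - 4) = (o - 1)*(o + 2)*(o + 4)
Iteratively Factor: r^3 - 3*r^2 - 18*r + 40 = (r - 5)*(r^2 + 2*r - 8) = (r - 5)*(r - 2)*(r + 4)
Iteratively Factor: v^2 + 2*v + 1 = (v + 1)*(v + 1)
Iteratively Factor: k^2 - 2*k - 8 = (k - 4)*(k + 2)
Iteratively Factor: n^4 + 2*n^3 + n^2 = (n + 1)*(n^3 + n^2) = n*(n + 1)*(n^2 + n) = n*(n + 1)^2*(n)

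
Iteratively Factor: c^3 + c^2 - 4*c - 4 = (c - 2)*(c^2 + 3*c + 2) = (c - 2)*(c + 2)*(c + 1)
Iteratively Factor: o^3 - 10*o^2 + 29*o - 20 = (o - 4)*(o^2 - 6*o + 5) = (o - 5)*(o - 4)*(o - 1)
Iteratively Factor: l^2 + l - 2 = (l + 2)*(l - 1)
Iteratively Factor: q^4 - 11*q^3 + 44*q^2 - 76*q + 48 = (q - 4)*(q^3 - 7*q^2 + 16*q - 12) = (q - 4)*(q - 2)*(q^2 - 5*q + 6) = (q - 4)*(q - 3)*(q - 2)*(q - 2)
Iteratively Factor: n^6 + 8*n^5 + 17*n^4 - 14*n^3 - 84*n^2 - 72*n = (n + 3)*(n^5 + 5*n^4 + 2*n^3 - 20*n^2 - 24*n) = (n - 2)*(n + 3)*(n^4 + 7*n^3 + 16*n^2 + 12*n) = (n - 2)*(n + 3)^2*(n^3 + 4*n^2 + 4*n) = n*(n - 2)*(n + 3)^2*(n^2 + 4*n + 4) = n*(n - 2)*(n + 2)*(n + 3)^2*(n + 2)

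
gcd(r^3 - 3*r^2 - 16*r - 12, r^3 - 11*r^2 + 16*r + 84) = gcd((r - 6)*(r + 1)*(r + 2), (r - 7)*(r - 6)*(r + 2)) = r^2 - 4*r - 12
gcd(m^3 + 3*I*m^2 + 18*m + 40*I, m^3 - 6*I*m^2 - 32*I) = m^2 - 2*I*m + 8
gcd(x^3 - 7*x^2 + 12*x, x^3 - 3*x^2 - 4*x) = x^2 - 4*x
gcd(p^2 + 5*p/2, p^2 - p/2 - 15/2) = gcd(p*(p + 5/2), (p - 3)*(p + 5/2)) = p + 5/2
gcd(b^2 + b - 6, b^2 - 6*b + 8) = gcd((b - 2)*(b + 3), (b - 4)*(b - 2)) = b - 2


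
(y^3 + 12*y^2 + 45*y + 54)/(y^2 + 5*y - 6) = (y^2 + 6*y + 9)/(y - 1)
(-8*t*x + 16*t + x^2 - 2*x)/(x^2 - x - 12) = (8*t*x - 16*t - x^2 + 2*x)/(-x^2 + x + 12)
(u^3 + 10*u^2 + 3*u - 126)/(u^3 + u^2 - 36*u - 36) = (u^2 + 4*u - 21)/(u^2 - 5*u - 6)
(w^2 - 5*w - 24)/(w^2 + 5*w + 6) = (w - 8)/(w + 2)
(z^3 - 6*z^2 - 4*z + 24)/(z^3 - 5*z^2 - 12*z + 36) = (z + 2)/(z + 3)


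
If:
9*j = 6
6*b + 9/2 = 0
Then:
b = -3/4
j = 2/3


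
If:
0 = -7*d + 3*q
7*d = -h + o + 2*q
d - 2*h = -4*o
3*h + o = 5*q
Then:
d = 0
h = 0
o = 0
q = 0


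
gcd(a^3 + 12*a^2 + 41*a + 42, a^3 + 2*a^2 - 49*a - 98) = a^2 + 9*a + 14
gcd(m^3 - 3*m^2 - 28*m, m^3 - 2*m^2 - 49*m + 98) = m - 7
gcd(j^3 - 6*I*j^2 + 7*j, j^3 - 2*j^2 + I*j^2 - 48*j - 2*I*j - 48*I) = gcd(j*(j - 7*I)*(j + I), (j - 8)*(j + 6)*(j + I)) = j + I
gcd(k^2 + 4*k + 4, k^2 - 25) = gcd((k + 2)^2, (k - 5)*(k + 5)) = 1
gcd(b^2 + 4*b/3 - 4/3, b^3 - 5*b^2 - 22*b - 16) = b + 2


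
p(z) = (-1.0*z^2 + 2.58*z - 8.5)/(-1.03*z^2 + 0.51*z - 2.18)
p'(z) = (2.58 - 2.0*z)/(-1.03*z^2 + 0.51*z - 2.18) + (2.06*z - 0.51)*(-1.0*z^2 + 2.58*z - 8.5)/(-1.03*z^2 + 0.51*z - 2.18)^2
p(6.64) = 0.80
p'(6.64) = 0.00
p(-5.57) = 1.46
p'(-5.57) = 0.10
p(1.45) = 1.90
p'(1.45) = -1.22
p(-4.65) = 1.57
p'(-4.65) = 0.15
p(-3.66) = 1.76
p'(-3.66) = 0.24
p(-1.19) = 3.06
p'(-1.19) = 0.97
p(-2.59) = 2.10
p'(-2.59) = 0.44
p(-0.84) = 3.41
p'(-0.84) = 1.01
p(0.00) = 3.90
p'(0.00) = -0.27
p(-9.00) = 1.25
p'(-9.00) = 0.04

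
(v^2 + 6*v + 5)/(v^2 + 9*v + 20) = (v + 1)/(v + 4)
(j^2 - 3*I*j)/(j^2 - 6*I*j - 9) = j/(j - 3*I)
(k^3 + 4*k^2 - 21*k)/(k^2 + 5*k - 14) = k*(k - 3)/(k - 2)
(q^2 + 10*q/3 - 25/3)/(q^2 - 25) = (q - 5/3)/(q - 5)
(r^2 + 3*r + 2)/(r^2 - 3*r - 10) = (r + 1)/(r - 5)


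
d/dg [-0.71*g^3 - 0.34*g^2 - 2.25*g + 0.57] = -2.13*g^2 - 0.68*g - 2.25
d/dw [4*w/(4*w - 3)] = -12/(4*w - 3)^2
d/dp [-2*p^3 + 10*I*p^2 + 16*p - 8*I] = -6*p^2 + 20*I*p + 16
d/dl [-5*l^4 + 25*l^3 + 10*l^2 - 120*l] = -20*l^3 + 75*l^2 + 20*l - 120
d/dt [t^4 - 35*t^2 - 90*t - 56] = 4*t^3 - 70*t - 90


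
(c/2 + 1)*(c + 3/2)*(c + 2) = c^3/2 + 11*c^2/4 + 5*c + 3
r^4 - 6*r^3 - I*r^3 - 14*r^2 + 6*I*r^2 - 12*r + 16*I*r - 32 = (r - 8)*(r + 2)*(r - 2*I)*(r + I)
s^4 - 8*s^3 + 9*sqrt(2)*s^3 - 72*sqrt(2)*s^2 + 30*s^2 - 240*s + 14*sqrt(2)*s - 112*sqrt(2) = (s - 8)*(s + sqrt(2))^2*(s + 7*sqrt(2))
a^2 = a^2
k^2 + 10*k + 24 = (k + 4)*(k + 6)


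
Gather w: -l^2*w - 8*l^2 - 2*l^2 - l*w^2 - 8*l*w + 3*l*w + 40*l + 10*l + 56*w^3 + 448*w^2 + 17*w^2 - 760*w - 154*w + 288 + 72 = -10*l^2 + 50*l + 56*w^3 + w^2*(465 - l) + w*(-l^2 - 5*l - 914) + 360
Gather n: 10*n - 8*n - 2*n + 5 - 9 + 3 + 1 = 0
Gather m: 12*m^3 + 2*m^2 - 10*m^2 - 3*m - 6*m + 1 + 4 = 12*m^3 - 8*m^2 - 9*m + 5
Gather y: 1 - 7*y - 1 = -7*y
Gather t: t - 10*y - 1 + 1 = t - 10*y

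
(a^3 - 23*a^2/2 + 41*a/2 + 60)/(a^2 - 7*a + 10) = (a^2 - 13*a/2 - 12)/(a - 2)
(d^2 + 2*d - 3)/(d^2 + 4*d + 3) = (d - 1)/(d + 1)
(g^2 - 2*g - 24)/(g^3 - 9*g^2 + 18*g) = (g + 4)/(g*(g - 3))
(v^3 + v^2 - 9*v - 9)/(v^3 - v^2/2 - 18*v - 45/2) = 2*(v^2 - 2*v - 3)/(2*v^2 - 7*v - 15)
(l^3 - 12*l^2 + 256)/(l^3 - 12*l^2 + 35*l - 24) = (l^2 - 4*l - 32)/(l^2 - 4*l + 3)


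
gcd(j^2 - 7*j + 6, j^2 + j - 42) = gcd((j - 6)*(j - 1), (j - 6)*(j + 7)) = j - 6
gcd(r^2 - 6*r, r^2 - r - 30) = r - 6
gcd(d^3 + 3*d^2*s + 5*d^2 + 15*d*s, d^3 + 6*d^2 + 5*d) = d^2 + 5*d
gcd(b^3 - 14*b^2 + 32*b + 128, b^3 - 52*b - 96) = b^2 - 6*b - 16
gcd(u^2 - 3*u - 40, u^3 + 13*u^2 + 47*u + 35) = u + 5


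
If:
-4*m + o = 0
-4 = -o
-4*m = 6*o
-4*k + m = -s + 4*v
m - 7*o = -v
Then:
No Solution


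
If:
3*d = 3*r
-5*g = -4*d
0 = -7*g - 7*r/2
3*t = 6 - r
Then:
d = 0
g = 0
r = 0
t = 2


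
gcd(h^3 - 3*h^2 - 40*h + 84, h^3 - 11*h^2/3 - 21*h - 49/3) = h - 7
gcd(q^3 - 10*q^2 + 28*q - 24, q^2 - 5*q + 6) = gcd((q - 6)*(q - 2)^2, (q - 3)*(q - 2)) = q - 2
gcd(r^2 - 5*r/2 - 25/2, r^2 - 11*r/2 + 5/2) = r - 5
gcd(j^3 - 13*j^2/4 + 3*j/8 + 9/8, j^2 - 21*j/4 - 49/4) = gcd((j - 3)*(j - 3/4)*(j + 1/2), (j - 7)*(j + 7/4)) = 1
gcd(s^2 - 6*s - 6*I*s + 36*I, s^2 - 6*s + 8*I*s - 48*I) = s - 6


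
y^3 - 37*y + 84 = (y - 4)*(y - 3)*(y + 7)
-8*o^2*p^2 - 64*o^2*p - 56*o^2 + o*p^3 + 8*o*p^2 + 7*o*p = (-8*o + p)*(p + 7)*(o*p + o)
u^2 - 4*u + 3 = (u - 3)*(u - 1)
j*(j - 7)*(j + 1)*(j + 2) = j^4 - 4*j^3 - 19*j^2 - 14*j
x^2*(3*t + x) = 3*t*x^2 + x^3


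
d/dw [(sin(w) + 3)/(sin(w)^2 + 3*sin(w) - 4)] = (-6*sin(w) + cos(w)^2 - 14)*cos(w)/(sin(w)^2 + 3*sin(w) - 4)^2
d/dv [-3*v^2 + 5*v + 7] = 5 - 6*v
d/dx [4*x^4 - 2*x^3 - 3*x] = 16*x^3 - 6*x^2 - 3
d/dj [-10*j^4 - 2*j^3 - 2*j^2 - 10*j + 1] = -40*j^3 - 6*j^2 - 4*j - 10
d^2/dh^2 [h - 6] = 0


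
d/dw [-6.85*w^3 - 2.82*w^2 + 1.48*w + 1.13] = -20.55*w^2 - 5.64*w + 1.48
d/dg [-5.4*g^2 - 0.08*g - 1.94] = -10.8*g - 0.08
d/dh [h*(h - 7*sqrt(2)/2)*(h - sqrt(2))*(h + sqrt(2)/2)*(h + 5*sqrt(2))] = 5*h^4 + 4*sqrt(2)*h^3 - 225*h^2/2 + 32*sqrt(2)*h + 35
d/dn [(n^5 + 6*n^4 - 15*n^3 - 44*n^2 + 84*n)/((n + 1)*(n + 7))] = (3*n^4 + 2*n^3 - 11*n^2 - 16*n + 12)/(n^2 + 2*n + 1)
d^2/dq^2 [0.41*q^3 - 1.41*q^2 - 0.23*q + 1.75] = 2.46*q - 2.82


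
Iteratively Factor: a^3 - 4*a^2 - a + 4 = (a - 4)*(a^2 - 1) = (a - 4)*(a - 1)*(a + 1)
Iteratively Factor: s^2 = (s)*(s)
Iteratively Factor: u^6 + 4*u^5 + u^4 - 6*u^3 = (u + 2)*(u^5 + 2*u^4 - 3*u^3) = u*(u + 2)*(u^4 + 2*u^3 - 3*u^2) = u*(u + 2)*(u + 3)*(u^3 - u^2) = u*(u - 1)*(u + 2)*(u + 3)*(u^2) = u^2*(u - 1)*(u + 2)*(u + 3)*(u)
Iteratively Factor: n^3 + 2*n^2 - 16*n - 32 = (n + 4)*(n^2 - 2*n - 8) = (n + 2)*(n + 4)*(n - 4)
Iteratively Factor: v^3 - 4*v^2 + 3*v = (v)*(v^2 - 4*v + 3) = v*(v - 1)*(v - 3)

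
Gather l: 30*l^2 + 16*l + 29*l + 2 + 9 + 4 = 30*l^2 + 45*l + 15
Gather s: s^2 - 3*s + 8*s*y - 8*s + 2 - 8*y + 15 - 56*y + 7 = s^2 + s*(8*y - 11) - 64*y + 24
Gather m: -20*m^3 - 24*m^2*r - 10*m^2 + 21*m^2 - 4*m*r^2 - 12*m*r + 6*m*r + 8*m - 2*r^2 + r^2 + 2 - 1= -20*m^3 + m^2*(11 - 24*r) + m*(-4*r^2 - 6*r + 8) - r^2 + 1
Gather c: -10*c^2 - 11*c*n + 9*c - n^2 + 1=-10*c^2 + c*(9 - 11*n) - n^2 + 1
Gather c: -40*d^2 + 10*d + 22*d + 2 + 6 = -40*d^2 + 32*d + 8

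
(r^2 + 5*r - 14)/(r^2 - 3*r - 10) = (-r^2 - 5*r + 14)/(-r^2 + 3*r + 10)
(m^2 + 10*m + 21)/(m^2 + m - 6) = (m + 7)/(m - 2)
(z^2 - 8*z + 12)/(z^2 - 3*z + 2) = (z - 6)/(z - 1)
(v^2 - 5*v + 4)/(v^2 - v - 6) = (-v^2 + 5*v - 4)/(-v^2 + v + 6)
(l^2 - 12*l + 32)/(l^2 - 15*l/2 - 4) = 2*(l - 4)/(2*l + 1)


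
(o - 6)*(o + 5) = o^2 - o - 30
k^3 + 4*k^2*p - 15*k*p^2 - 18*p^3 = (k - 3*p)*(k + p)*(k + 6*p)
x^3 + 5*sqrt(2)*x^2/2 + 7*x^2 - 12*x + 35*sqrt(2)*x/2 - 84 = (x + 7)*(x - 3*sqrt(2)/2)*(x + 4*sqrt(2))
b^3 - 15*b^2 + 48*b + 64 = (b - 8)^2*(b + 1)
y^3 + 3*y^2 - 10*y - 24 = (y - 3)*(y + 2)*(y + 4)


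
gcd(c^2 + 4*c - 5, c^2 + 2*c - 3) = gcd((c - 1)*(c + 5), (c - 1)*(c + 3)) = c - 1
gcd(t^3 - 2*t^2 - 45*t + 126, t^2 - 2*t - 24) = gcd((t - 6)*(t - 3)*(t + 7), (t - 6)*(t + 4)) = t - 6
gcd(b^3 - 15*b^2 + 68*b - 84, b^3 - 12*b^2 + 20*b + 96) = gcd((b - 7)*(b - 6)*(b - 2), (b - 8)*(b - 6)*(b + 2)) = b - 6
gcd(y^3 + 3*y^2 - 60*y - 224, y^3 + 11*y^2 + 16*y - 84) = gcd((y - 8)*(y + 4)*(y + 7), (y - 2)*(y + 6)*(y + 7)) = y + 7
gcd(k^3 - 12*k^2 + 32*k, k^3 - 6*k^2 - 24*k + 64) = k - 8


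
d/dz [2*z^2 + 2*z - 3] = 4*z + 2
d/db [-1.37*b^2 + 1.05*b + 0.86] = 1.05 - 2.74*b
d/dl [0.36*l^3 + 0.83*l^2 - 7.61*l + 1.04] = 1.08*l^2 + 1.66*l - 7.61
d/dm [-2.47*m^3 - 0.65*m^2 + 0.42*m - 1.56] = -7.41*m^2 - 1.3*m + 0.42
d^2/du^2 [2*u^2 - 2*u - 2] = 4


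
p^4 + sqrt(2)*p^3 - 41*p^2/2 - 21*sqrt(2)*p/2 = p*(p - 3*sqrt(2))*(p + sqrt(2)/2)*(p + 7*sqrt(2)/2)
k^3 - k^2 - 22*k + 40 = (k - 4)*(k - 2)*(k + 5)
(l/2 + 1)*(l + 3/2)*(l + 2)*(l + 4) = l^4/2 + 19*l^3/4 + 16*l^2 + 23*l + 12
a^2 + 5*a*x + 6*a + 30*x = (a + 6)*(a + 5*x)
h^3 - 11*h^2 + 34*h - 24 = (h - 6)*(h - 4)*(h - 1)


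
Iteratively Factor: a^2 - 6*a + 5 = (a - 1)*(a - 5)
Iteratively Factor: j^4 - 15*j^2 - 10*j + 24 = (j - 4)*(j^3 + 4*j^2 + j - 6) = (j - 4)*(j - 1)*(j^2 + 5*j + 6) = (j - 4)*(j - 1)*(j + 3)*(j + 2)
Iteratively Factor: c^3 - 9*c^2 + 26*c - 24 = (c - 3)*(c^2 - 6*c + 8) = (c - 4)*(c - 3)*(c - 2)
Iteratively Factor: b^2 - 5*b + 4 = (b - 1)*(b - 4)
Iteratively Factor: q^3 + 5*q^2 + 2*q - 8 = (q + 4)*(q^2 + q - 2) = (q + 2)*(q + 4)*(q - 1)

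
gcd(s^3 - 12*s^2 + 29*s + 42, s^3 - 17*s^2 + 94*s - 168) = s^2 - 13*s + 42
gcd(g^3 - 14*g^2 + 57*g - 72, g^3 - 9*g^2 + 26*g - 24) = g - 3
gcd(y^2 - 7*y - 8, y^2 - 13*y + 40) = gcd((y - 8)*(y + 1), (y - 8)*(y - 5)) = y - 8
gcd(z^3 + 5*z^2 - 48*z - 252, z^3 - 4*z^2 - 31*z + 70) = z - 7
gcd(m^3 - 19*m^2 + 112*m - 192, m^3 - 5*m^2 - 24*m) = m - 8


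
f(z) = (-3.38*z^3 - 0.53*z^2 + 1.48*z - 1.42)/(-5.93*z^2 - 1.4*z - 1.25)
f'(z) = (11.86*z + 1.4)*(-3.38*z^3 - 0.53*z^2 + 1.48*z - 1.42)/(-5.93*z^2 - 1.4*z - 1.25)^2 + (-10.14*z^2 - 1.06*z + 1.48)/(-5.93*z^2 - 1.4*z - 1.25)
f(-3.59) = -1.97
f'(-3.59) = 0.61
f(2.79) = 1.46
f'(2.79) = 0.59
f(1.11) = 0.50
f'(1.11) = 0.49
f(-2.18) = -1.06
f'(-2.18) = 0.70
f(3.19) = 1.69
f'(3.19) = 0.59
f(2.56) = 1.32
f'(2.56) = 0.59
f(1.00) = 0.45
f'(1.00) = 0.44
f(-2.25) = -1.10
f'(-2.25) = 0.69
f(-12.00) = -6.85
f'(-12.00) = 0.57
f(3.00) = 1.58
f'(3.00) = 0.59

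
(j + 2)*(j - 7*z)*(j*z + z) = j^3*z - 7*j^2*z^2 + 3*j^2*z - 21*j*z^2 + 2*j*z - 14*z^2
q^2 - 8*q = q*(q - 8)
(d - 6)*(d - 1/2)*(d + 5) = d^3 - 3*d^2/2 - 59*d/2 + 15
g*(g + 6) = g^2 + 6*g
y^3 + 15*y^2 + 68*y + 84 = (y + 2)*(y + 6)*(y + 7)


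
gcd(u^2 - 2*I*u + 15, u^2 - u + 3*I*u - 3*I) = u + 3*I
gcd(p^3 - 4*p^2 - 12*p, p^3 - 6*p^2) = p^2 - 6*p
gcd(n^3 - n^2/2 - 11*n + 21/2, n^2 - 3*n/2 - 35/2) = n + 7/2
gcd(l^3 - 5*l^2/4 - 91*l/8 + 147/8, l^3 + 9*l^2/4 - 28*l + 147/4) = l^2 - 19*l/4 + 21/4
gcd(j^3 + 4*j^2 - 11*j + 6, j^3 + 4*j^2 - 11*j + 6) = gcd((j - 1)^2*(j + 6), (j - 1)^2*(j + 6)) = j^3 + 4*j^2 - 11*j + 6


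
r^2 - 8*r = r*(r - 8)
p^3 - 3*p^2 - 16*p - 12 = (p - 6)*(p + 1)*(p + 2)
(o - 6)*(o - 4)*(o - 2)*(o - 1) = o^4 - 13*o^3 + 56*o^2 - 92*o + 48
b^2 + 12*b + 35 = (b + 5)*(b + 7)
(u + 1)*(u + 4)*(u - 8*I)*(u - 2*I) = u^4 + 5*u^3 - 10*I*u^3 - 12*u^2 - 50*I*u^2 - 80*u - 40*I*u - 64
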